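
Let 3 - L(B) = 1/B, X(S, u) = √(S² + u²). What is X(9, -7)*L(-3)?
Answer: 10*√130/3 ≈ 38.006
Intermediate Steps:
L(B) = 3 - 1/B
X(9, -7)*L(-3) = √(9² + (-7)²)*(3 - 1/(-3)) = √(81 + 49)*(3 - 1*(-⅓)) = √130*(3 + ⅓) = √130*(10/3) = 10*√130/3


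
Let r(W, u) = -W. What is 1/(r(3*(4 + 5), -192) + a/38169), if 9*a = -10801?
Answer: -343521/9285868 ≈ -0.036994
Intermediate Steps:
a = -10801/9 (a = (⅑)*(-10801) = -10801/9 ≈ -1200.1)
1/(r(3*(4 + 5), -192) + a/38169) = 1/(-3*(4 + 5) - 10801/9/38169) = 1/(-3*9 - 10801/9*1/38169) = 1/(-1*27 - 10801/343521) = 1/(-27 - 10801/343521) = 1/(-9285868/343521) = -343521/9285868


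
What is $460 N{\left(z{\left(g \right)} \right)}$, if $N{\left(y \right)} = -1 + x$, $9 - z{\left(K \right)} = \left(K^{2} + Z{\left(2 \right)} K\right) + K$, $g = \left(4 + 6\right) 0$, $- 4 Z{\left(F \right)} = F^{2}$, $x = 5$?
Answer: $1840$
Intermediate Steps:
$Z{\left(F \right)} = - \frac{F^{2}}{4}$
$g = 0$ ($g = 10 \cdot 0 = 0$)
$z{\left(K \right)} = 9 - K^{2}$ ($z{\left(K \right)} = 9 - \left(\left(K^{2} + - \frac{2^{2}}{4} K\right) + K\right) = 9 - \left(\left(K^{2} + \left(- \frac{1}{4}\right) 4 K\right) + K\right) = 9 - \left(\left(K^{2} - K\right) + K\right) = 9 - K^{2}$)
$N{\left(y \right)} = 4$ ($N{\left(y \right)} = -1 + 5 = 4$)
$460 N{\left(z{\left(g \right)} \right)} = 460 \cdot 4 = 1840$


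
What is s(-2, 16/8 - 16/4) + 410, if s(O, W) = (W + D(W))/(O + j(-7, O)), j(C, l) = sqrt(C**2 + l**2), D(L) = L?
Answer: 20082/49 - 4*sqrt(53)/49 ≈ 409.24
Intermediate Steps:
s(O, W) = 2*W/(O + sqrt(49 + O**2)) (s(O, W) = (W + W)/(O + sqrt((-7)**2 + O**2)) = (2*W)/(O + sqrt(49 + O**2)) = 2*W/(O + sqrt(49 + O**2)))
s(-2, 16/8 - 16/4) + 410 = 2*(16/8 - 16/4)/(-2 + sqrt(49 + (-2)**2)) + 410 = 2*(16*(1/8) - 16*1/4)/(-2 + sqrt(49 + 4)) + 410 = 2*(2 - 4)/(-2 + sqrt(53)) + 410 = 2*(-2)/(-2 + sqrt(53)) + 410 = -4/(-2 + sqrt(53)) + 410 = 410 - 4/(-2 + sqrt(53))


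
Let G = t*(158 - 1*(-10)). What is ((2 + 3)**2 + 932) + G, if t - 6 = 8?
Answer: 3309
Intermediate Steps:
t = 14 (t = 6 + 8 = 14)
G = 2352 (G = 14*(158 - 1*(-10)) = 14*(158 + 10) = 14*168 = 2352)
((2 + 3)**2 + 932) + G = ((2 + 3)**2 + 932) + 2352 = (5**2 + 932) + 2352 = (25 + 932) + 2352 = 957 + 2352 = 3309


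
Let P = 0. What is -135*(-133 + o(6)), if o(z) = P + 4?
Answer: 17415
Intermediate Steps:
o(z) = 4 (o(z) = 0 + 4 = 4)
-135*(-133 + o(6)) = -135*(-133 + 4) = -135*(-129) = 17415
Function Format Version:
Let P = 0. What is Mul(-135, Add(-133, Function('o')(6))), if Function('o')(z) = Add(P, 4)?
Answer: 17415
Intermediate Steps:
Function('o')(z) = 4 (Function('o')(z) = Add(0, 4) = 4)
Mul(-135, Add(-133, Function('o')(6))) = Mul(-135, Add(-133, 4)) = Mul(-135, -129) = 17415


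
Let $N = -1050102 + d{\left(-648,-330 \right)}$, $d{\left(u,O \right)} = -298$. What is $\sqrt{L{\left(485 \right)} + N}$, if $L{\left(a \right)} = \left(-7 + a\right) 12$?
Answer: $2 i \sqrt{261166} \approx 1022.1 i$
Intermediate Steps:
$L{\left(a \right)} = -84 + 12 a$
$N = -1050400$ ($N = -1050102 - 298 = -1050400$)
$\sqrt{L{\left(485 \right)} + N} = \sqrt{\left(-84 + 12 \cdot 485\right) - 1050400} = \sqrt{\left(-84 + 5820\right) - 1050400} = \sqrt{5736 - 1050400} = \sqrt{-1044664} = 2 i \sqrt{261166}$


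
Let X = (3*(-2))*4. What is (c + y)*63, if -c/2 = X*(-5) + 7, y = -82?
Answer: -21168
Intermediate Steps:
X = -24 (X = -6*4 = -24)
c = -254 (c = -2*(-24*(-5) + 7) = -2*(120 + 7) = -2*127 = -254)
(c + y)*63 = (-254 - 82)*63 = -336*63 = -21168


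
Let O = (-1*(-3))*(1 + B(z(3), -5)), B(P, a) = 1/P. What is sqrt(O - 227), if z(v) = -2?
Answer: I*sqrt(902)/2 ≈ 15.017*I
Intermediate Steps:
O = 3/2 (O = (-1*(-3))*(1 + 1/(-2)) = 3*(1 - 1/2) = 3*(1/2) = 3/2 ≈ 1.5000)
sqrt(O - 227) = sqrt(3/2 - 227) = sqrt(-451/2) = I*sqrt(902)/2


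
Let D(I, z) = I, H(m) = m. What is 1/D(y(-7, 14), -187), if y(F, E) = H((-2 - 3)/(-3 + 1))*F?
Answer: -2/35 ≈ -0.057143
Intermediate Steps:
y(F, E) = 5*F/2 (y(F, E) = ((-2 - 3)/(-3 + 1))*F = (-5/(-2))*F = (-5*(-½))*F = 5*F/2)
1/D(y(-7, 14), -187) = 1/((5/2)*(-7)) = 1/(-35/2) = -2/35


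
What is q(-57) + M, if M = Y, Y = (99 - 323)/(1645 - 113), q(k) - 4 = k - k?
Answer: 1476/383 ≈ 3.8538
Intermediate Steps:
q(k) = 4 (q(k) = 4 + (k - k) = 4 + 0 = 4)
Y = -56/383 (Y = -224/1532 = -224*1/1532 = -56/383 ≈ -0.14621)
M = -56/383 ≈ -0.14621
q(-57) + M = 4 - 56/383 = 1476/383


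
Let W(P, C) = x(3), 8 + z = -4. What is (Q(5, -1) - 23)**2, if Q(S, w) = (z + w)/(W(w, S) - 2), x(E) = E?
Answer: 1296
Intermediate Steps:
z = -12 (z = -8 - 4 = -12)
W(P, C) = 3
Q(S, w) = -12 + w (Q(S, w) = (-12 + w)/(3 - 2) = (-12 + w)/1 = (-12 + w)*1 = -12 + w)
(Q(5, -1) - 23)**2 = ((-12 - 1) - 23)**2 = (-13 - 23)**2 = (-36)**2 = 1296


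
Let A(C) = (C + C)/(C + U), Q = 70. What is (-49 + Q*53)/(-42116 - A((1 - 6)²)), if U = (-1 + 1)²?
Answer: -3661/42118 ≈ -0.086922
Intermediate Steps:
U = 0 (U = 0² = 0)
A(C) = 2 (A(C) = (C + C)/(C + 0) = (2*C)/C = 2)
(-49 + Q*53)/(-42116 - A((1 - 6)²)) = (-49 + 70*53)/(-42116 - 1*2) = (-49 + 3710)/(-42116 - 2) = 3661/(-42118) = 3661*(-1/42118) = -3661/42118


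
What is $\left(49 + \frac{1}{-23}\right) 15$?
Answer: $\frac{16890}{23} \approx 734.35$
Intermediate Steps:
$\left(49 + \frac{1}{-23}\right) 15 = \left(49 - \frac{1}{23}\right) 15 = \frac{1126}{23} \cdot 15 = \frac{16890}{23}$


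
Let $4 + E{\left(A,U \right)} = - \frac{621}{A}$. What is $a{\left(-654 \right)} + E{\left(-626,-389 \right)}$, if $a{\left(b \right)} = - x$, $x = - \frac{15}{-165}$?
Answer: $- \frac{21339}{6886} \approx -3.0989$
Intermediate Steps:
$x = \frac{1}{11}$ ($x = \left(-15\right) \left(- \frac{1}{165}\right) = \frac{1}{11} \approx 0.090909$)
$E{\left(A,U \right)} = -4 - \frac{621}{A}$
$a{\left(b \right)} = - \frac{1}{11}$ ($a{\left(b \right)} = \left(-1\right) \frac{1}{11} = - \frac{1}{11}$)
$a{\left(-654 \right)} + E{\left(-626,-389 \right)} = - \frac{1}{11} - \left(4 + \frac{621}{-626}\right) = - \frac{1}{11} - \frac{1883}{626} = - \frac{21339}{6886}$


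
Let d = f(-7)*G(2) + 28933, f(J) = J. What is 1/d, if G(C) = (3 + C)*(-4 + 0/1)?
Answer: 1/29073 ≈ 3.4396e-5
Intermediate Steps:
G(C) = -12 - 4*C (G(C) = (3 + C)*(-4 + 0*1) = (3 + C)*(-4 + 0) = (3 + C)*(-4) = -12 - 4*C)
d = 29073 (d = -7*(-12 - 4*2) + 28933 = -7*(-12 - 8) + 28933 = -7*(-20) + 28933 = 140 + 28933 = 29073)
1/d = 1/29073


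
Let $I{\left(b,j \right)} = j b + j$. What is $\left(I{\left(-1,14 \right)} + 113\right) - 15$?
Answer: $98$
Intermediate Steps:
$I{\left(b,j \right)} = j + b j$ ($I{\left(b,j \right)} = b j + j = j + b j$)
$\left(I{\left(-1,14 \right)} + 113\right) - 15 = \left(14 \left(1 - 1\right) + 113\right) - 15 = \left(14 \cdot 0 + 113\right) - 15 = \left(0 + 113\right) - 15 = 113 - 15 = 98$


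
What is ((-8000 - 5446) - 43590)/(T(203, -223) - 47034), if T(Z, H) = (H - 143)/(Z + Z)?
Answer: 3859436/3182695 ≈ 1.2126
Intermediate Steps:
T(Z, H) = (-143 + H)/(2*Z) (T(Z, H) = (-143 + H)/((2*Z)) = (-143 + H)*(1/(2*Z)) = (-143 + H)/(2*Z))
((-8000 - 5446) - 43590)/(T(203, -223) - 47034) = ((-8000 - 5446) - 43590)/((1/2)*(-143 - 223)/203 - 47034) = (-13446 - 43590)/((1/2)*(1/203)*(-366) - 47034) = -57036/(-183/203 - 47034) = -57036/(-9548085/203) = -57036*(-203/9548085) = 3859436/3182695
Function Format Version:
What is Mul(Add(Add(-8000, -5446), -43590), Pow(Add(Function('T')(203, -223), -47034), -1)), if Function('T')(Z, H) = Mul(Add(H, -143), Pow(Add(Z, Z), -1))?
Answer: Rational(3859436, 3182695) ≈ 1.2126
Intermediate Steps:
Function('T')(Z, H) = Mul(Rational(1, 2), Pow(Z, -1), Add(-143, H)) (Function('T')(Z, H) = Mul(Add(-143, H), Pow(Mul(2, Z), -1)) = Mul(Add(-143, H), Mul(Rational(1, 2), Pow(Z, -1))) = Mul(Rational(1, 2), Pow(Z, -1), Add(-143, H)))
Mul(Add(Add(-8000, -5446), -43590), Pow(Add(Function('T')(203, -223), -47034), -1)) = Mul(Add(Add(-8000, -5446), -43590), Pow(Add(Mul(Rational(1, 2), Pow(203, -1), Add(-143, -223)), -47034), -1)) = Mul(Add(-13446, -43590), Pow(Add(Mul(Rational(1, 2), Rational(1, 203), -366), -47034), -1)) = Mul(-57036, Pow(Add(Rational(-183, 203), -47034), -1)) = Mul(-57036, Pow(Rational(-9548085, 203), -1)) = Mul(-57036, Rational(-203, 9548085)) = Rational(3859436, 3182695)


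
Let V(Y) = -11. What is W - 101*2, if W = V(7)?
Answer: -213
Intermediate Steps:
W = -11
W - 101*2 = -11 - 101*2 = -11 - 202 = -213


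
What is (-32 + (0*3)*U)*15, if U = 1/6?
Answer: -480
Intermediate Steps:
U = ⅙ ≈ 0.16667
(-32 + (0*3)*U)*15 = (-32 + (0*3)*(⅙))*15 = (-32 + 0*(⅙))*15 = (-32 + 0)*15 = -32*15 = -480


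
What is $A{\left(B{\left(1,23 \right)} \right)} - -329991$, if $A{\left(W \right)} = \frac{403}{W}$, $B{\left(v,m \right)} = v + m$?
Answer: $\frac{7920187}{24} \approx 3.3001 \cdot 10^{5}$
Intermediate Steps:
$B{\left(v,m \right)} = m + v$
$A{\left(B{\left(1,23 \right)} \right)} - -329991 = \frac{403}{23 + 1} - -329991 = \frac{403}{24} + 329991 = \frac{7920187}{24}$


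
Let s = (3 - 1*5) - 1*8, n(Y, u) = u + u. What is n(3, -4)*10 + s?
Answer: -90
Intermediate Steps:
n(Y, u) = 2*u
s = -10 (s = (3 - 5) - 8 = -2 - 8 = -10)
n(3, -4)*10 + s = (2*(-4))*10 - 10 = -8*10 - 10 = -80 - 10 = -90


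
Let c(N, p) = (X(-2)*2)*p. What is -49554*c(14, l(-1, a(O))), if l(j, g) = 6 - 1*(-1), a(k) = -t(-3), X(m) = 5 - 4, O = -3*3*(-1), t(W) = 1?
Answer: -693756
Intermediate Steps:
O = 9 (O = -9*(-1) = 9)
X(m) = 1
a(k) = -1 (a(k) = -1*1 = -1)
l(j, g) = 7 (l(j, g) = 6 + 1 = 7)
c(N, p) = 2*p (c(N, p) = (1*2)*p = 2*p)
-49554*c(14, l(-1, a(O))) = -99108*7 = -49554*14 = -693756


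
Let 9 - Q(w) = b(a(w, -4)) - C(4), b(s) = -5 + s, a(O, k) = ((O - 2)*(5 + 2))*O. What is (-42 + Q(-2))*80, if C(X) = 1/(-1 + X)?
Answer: -20080/3 ≈ -6693.3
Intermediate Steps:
a(O, k) = O*(-14 + 7*O) (a(O, k) = ((-2 + O)*7)*O = (-14 + 7*O)*O = O*(-14 + 7*O))
Q(w) = 43/3 - 7*w*(-2 + w) (Q(w) = 9 - ((-5 + 7*w*(-2 + w)) - 1/(-1 + 4)) = 9 - ((-5 + 7*w*(-2 + w)) - 1/3) = 9 - ((-5 + 7*w*(-2 + w)) - 1*⅓) = 9 - ((-5 + 7*w*(-2 + w)) - ⅓) = 9 - (-16/3 + 7*w*(-2 + w)) = 9 + (16/3 - 7*w*(-2 + w)) = 43/3 - 7*w*(-2 + w))
(-42 + Q(-2))*80 = (-42 + (43/3 - 7*(-2)*(-2 - 2)))*80 = (-42 + (43/3 - 7*(-2)*(-4)))*80 = (-42 + (43/3 - 56))*80 = (-42 - 125/3)*80 = -251/3*80 = -20080/3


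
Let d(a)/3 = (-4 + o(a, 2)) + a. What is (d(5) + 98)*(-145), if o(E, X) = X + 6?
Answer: -18125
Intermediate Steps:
o(E, X) = 6 + X
d(a) = 12 + 3*a (d(a) = 3*((-4 + (6 + 2)) + a) = 3*((-4 + 8) + a) = 3*(4 + a) = 12 + 3*a)
(d(5) + 98)*(-145) = ((12 + 3*5) + 98)*(-145) = ((12 + 15) + 98)*(-145) = (27 + 98)*(-145) = 125*(-145) = -18125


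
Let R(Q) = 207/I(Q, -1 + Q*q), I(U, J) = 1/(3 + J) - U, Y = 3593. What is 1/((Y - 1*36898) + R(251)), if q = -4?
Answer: -251503/8376514829 ≈ -3.0025e-5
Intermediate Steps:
R(Q) = 207*(2 - 4*Q)/(1 - 3*Q - Q*(-1 - 4*Q)) (R(Q) = 207/(((1 - 3*Q - (-1 + Q*(-4))*Q)/(3 + (-1 + Q*(-4))))) = 207/(((1 - 3*Q - (-1 - 4*Q)*Q)/(3 + (-1 - 4*Q)))) = 207/(((1 - 3*Q - Q*(-1 - 4*Q))/(2 - 4*Q))) = 207*((2 - 4*Q)/(1 - 3*Q - Q*(-1 - 4*Q))) = 207*(2 - 4*Q)/(1 - 3*Q - Q*(-1 - 4*Q)))
1/((Y - 1*36898) + R(251)) = 1/((3593 - 1*36898) + 414*(1 - 2*251)/(1 - 2*251 + 4*251**2)) = 1/((3593 - 36898) + 414*(1 - 502)/(1 - 502 + 4*63001)) = 1/(-33305 + 414*(-501)/(1 - 502 + 252004)) = 1/(-33305 + 414*(-501)/251503) = 1/(-33305 + 414*(1/251503)*(-501)) = 1/(-33305 - 207414/251503) = 1/(-8376514829/251503) = -251503/8376514829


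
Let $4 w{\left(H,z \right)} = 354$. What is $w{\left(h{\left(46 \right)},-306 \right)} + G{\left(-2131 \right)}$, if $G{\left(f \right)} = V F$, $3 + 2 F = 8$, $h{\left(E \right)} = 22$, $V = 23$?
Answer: $146$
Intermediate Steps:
$w{\left(H,z \right)} = \frac{177}{2}$ ($w{\left(H,z \right)} = \frac{1}{4} \cdot 354 = \frac{177}{2}$)
$F = \frac{5}{2}$ ($F = - \frac{3}{2} + \frac{1}{2} \cdot 8 = - \frac{3}{2} + 4 = \frac{5}{2} \approx 2.5$)
$G{\left(f \right)} = \frac{115}{2}$ ($G{\left(f \right)} = 23 \cdot \frac{5}{2} = \frac{115}{2}$)
$w{\left(h{\left(46 \right)},-306 \right)} + G{\left(-2131 \right)} = \frac{177}{2} + \frac{115}{2} = 146$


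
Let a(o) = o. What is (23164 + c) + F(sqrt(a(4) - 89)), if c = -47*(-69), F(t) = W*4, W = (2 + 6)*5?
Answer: 26567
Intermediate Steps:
W = 40 (W = 8*5 = 40)
F(t) = 160 (F(t) = 40*4 = 160)
c = 3243
(23164 + c) + F(sqrt(a(4) - 89)) = (23164 + 3243) + 160 = 26407 + 160 = 26567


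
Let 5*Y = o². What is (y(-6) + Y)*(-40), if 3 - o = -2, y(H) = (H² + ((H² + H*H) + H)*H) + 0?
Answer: 14200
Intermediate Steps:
y(H) = H² + H*(H + 2*H²) (y(H) = (H² + ((H² + H²) + H)*H) + 0 = (H² + (2*H² + H)*H) + 0 = (H² + (H + 2*H²)*H) + 0 = (H² + H*(H + 2*H²)) + 0 = H² + H*(H + 2*H²))
o = 5 (o = 3 - 1*(-2) = 3 + 2 = 5)
Y = 5 (Y = (⅕)*5² = (⅕)*25 = 5)
(y(-6) + Y)*(-40) = (2*(-6)²*(1 - 6) + 5)*(-40) = (2*36*(-5) + 5)*(-40) = (-360 + 5)*(-40) = -355*(-40) = 14200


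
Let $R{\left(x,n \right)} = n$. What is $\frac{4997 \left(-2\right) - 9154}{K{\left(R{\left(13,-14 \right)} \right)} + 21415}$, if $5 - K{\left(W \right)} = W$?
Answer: $- \frac{9574}{10717} \approx -0.89335$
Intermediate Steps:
$K{\left(W \right)} = 5 - W$
$\frac{4997 \left(-2\right) - 9154}{K{\left(R{\left(13,-14 \right)} \right)} + 21415} = \frac{4997 \left(-2\right) - 9154}{\left(5 - -14\right) + 21415} = \frac{-9994 - 9154}{\left(5 + 14\right) + 21415} = - \frac{19148}{19 + 21415} = - \frac{19148}{21434} = \left(-19148\right) \frac{1}{21434} = - \frac{9574}{10717}$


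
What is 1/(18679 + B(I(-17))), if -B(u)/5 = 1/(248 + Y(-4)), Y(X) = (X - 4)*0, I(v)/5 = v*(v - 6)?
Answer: 248/4632387 ≈ 5.3536e-5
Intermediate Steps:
I(v) = 5*v*(-6 + v) (I(v) = 5*(v*(v - 6)) = 5*(v*(-6 + v)) = 5*v*(-6 + v))
Y(X) = 0 (Y(X) = (-4 + X)*0 = 0)
B(u) = -5/248 (B(u) = -5/(248 + 0) = -5/248)
1/(18679 + B(I(-17))) = 1/(18679 - 5/248) = 1/(4632387/248) = 248/4632387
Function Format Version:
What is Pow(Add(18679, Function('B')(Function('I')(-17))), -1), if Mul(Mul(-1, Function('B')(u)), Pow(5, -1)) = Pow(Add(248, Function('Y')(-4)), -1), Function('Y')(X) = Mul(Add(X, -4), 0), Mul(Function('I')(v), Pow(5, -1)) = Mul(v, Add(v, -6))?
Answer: Rational(248, 4632387) ≈ 5.3536e-5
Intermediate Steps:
Function('I')(v) = Mul(5, v, Add(-6, v)) (Function('I')(v) = Mul(5, Mul(v, Add(v, -6))) = Mul(5, Mul(v, Add(-6, v))) = Mul(5, v, Add(-6, v)))
Function('Y')(X) = 0 (Function('Y')(X) = Mul(Add(-4, X), 0) = 0)
Function('B')(u) = Rational(-5, 248) (Function('B')(u) = Mul(-5, Pow(Add(248, 0), -1)) = Mul(-5, Pow(248, -1)) = Mul(-5, Rational(1, 248)) = Rational(-5, 248))
Pow(Add(18679, Function('B')(Function('I')(-17))), -1) = Pow(Add(18679, Rational(-5, 248)), -1) = Pow(Rational(4632387, 248), -1) = Rational(248, 4632387)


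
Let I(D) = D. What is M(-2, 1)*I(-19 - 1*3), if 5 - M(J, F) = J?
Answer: -154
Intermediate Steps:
M(J, F) = 5 - J
M(-2, 1)*I(-19 - 1*3) = (5 - 1*(-2))*(-19 - 1*3) = (5 + 2)*(-19 - 3) = 7*(-22) = -154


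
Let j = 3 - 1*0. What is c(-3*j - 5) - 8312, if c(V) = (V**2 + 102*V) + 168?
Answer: -9376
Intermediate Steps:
j = 3 (j = 3 + 0 = 3)
c(V) = 168 + V**2 + 102*V
c(-3*j - 5) - 8312 = (168 + (-3*3 - 5)**2 + 102*(-3*3 - 5)) - 8312 = (168 + (-9 - 5)**2 + 102*(-9 - 5)) - 8312 = (168 + (-14)**2 + 102*(-14)) - 8312 = (168 + 196 - 1428) - 8312 = -1064 - 8312 = -9376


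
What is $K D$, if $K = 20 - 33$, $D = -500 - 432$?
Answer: $12116$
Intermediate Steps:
$D = -932$
$K = -13$ ($K = 20 - 33 = -13$)
$K D = \left(-13\right) \left(-932\right) = 12116$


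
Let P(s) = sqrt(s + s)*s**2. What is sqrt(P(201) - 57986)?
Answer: sqrt(-57986 + 40401*sqrt(402)) ≈ 867.21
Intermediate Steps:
P(s) = sqrt(2)*s**(5/2) (P(s) = sqrt(2*s)*s**2 = (sqrt(2)*sqrt(s))*s**2 = sqrt(2)*s**(5/2))
sqrt(P(201) - 57986) = sqrt(sqrt(2)*201**(5/2) - 57986) = sqrt(sqrt(2)*(40401*sqrt(201)) - 57986) = sqrt(40401*sqrt(402) - 57986) = sqrt(-57986 + 40401*sqrt(402))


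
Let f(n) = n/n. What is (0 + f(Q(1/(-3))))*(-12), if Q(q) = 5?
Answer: -12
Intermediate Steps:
f(n) = 1
(0 + f(Q(1/(-3))))*(-12) = (0 + 1)*(-12) = 1*(-12) = -12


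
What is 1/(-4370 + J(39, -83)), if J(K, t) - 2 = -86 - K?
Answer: -1/4493 ≈ -0.00022257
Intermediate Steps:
J(K, t) = -84 - K (J(K, t) = 2 + (-86 - K) = -84 - K)
1/(-4370 + J(39, -83)) = 1/(-4370 + (-84 - 1*39)) = 1/(-4370 + (-84 - 39)) = 1/(-4370 - 123) = 1/(-4493) = -1/4493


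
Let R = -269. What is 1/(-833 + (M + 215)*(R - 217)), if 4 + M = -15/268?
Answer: -134/13849141 ≈ -9.6757e-6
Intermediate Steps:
M = -1087/268 (M = -4 - 15/268 = -1087/268 ≈ -4.0560)
1/(-833 + (M + 215)*(R - 217)) = 1/(-833 + (-1087/268 + 215)*(-269 - 217)) = 1/(-833 + (56533/268)*(-486)) = 1/(-833 - 13737519/134) = 1/(-13849141/134) = -134/13849141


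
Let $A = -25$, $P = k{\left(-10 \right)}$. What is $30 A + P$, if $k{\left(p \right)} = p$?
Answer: $-760$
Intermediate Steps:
$P = -10$
$30 A + P = 30 \left(-25\right) - 10 = -750 - 10 = -760$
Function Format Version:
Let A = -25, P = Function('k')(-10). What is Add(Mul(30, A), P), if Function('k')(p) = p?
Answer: -760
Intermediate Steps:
P = -10
Add(Mul(30, A), P) = Add(Mul(30, -25), -10) = Add(-750, -10) = -760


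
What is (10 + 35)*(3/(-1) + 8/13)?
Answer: -1395/13 ≈ -107.31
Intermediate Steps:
(10 + 35)*(3/(-1) + 8/13) = 45*(3*(-1) + 8*(1/13)) = 45*(-3 + 8/13) = 45*(-31/13) = -1395/13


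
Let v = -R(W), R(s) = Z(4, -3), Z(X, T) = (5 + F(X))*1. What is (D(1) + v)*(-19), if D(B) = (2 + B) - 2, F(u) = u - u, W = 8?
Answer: 76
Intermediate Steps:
F(u) = 0
D(B) = B
Z(X, T) = 5 (Z(X, T) = (5 + 0)*1 = 5*1 = 5)
R(s) = 5
v = -5 (v = -1*5 = -5)
(D(1) + v)*(-19) = (1 - 5)*(-19) = -4*(-19) = 76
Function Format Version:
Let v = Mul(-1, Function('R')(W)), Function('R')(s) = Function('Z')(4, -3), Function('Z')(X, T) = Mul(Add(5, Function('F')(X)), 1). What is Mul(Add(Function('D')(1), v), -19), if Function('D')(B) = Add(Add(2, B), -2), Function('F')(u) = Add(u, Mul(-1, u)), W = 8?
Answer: 76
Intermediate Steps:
Function('F')(u) = 0
Function('D')(B) = B
Function('Z')(X, T) = 5 (Function('Z')(X, T) = Mul(Add(5, 0), 1) = Mul(5, 1) = 5)
Function('R')(s) = 5
v = -5 (v = Mul(-1, 5) = -5)
Mul(Add(Function('D')(1), v), -19) = Mul(Add(1, -5), -19) = Mul(-4, -19) = 76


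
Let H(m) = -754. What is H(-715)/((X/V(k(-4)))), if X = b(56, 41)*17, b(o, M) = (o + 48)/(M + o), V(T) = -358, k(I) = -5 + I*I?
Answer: 503527/34 ≈ 14810.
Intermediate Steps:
k(I) = -5 + I**2
b(o, M) = (48 + o)/(M + o)
X = 1768/97 (X = ((48 + 56)/(41 + 56))*17 = (104/97)*17 = 1768/97 ≈ 18.227)
H(-715)/((X/V(k(-4)))) = -754/((1768/97)/(-358)) = -754/((1768/97)*(-1/358)) = -754/(-884/17363) = -754*(-17363/884) = 503527/34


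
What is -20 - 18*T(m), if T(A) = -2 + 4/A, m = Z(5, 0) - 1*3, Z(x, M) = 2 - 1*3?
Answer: 34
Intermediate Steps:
Z(x, M) = -1 (Z(x, M) = 2 - 3 = -1)
m = -4 (m = -1 - 1*3 = -1 - 3 = -4)
-20 - 18*T(m) = -20 - 18*(-2 + 4/(-4)) = -20 - 18*(-2 + 4*(-1/4)) = -20 - 18*(-2 - 1) = -20 - 18*(-3) = -20 + 54 = 34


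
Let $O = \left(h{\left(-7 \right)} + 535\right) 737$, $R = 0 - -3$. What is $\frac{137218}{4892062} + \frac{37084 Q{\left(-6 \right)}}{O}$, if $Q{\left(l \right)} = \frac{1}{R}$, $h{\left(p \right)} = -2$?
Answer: $\frac{171561781571}{2882557030353} \approx 0.059517$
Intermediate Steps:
$R = 3$ ($R = 0 + 3 = 3$)
$Q{\left(l \right)} = \frac{1}{3}$
$O = 392821$ ($O = \left(-2 + 535\right) 737 = 533 \cdot 737 = 392821$)
$\frac{137218}{4892062} + \frac{37084 Q{\left(-6 \right)}}{O} = \frac{137218}{4892062} + \frac{37084 \cdot \frac{1}{3}}{392821} = 137218 \cdot \frac{1}{4892062} + \frac{37084}{3} \cdot \frac{1}{392821} = \frac{68609}{2446031} + \frac{37084}{1178463} = \frac{171561781571}{2882557030353}$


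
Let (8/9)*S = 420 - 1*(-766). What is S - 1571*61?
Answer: -377987/4 ≈ -94497.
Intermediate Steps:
S = 5337/4 (S = 9*(420 - 1*(-766))/8 = 9*(420 + 766)/8 = (9/8)*1186 = 5337/4 ≈ 1334.3)
S - 1571*61 = 5337/4 - 1571*61 = 5337/4 - 95831 = -377987/4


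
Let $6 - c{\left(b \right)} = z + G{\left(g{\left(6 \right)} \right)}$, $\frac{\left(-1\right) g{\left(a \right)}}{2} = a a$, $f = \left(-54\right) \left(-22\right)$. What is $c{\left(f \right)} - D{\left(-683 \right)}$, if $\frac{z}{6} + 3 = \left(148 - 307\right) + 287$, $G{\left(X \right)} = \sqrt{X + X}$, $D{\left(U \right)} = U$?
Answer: $-61 - 12 i \approx -61.0 - 12.0 i$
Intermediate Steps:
$f = 1188$
$g{\left(a \right)} = - 2 a^{2}$ ($g{\left(a \right)} = - 2 a a = - 2 a^{2}$)
$G{\left(X \right)} = \sqrt{2} \sqrt{X}$ ($G{\left(X \right)} = \sqrt{2 X} = \sqrt{2} \sqrt{X}$)
$z = 750$ ($z = -18 + 6 \left(\left(148 - 307\right) + 287\right) = -18 + 6 \left(-159 + 287\right) = -18 + 6 \cdot 128 = -18 + 768 = 750$)
$c{\left(b \right)} = -744 - 12 i$ ($c{\left(b \right)} = 6 - \left(750 + \sqrt{2} \sqrt{- 2 \cdot 6^{2}}\right) = 6 - \left(750 + \sqrt{2} \sqrt{\left(-2\right) 36}\right) = 6 - \left(750 + \sqrt{2} \sqrt{-72}\right) = 6 - \left(750 + \sqrt{2} \cdot 6 i \sqrt{2}\right) = 6 - \left(750 + 12 i\right) = -744 - 12 i$)
$c{\left(f \right)} - D{\left(-683 \right)} = \left(-744 - 12 i\right) - -683 = \left(-744 - 12 i\right) + 683 = -61 - 12 i$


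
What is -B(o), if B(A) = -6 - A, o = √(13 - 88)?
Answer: 6 + 5*I*√3 ≈ 6.0 + 8.6602*I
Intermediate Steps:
o = 5*I*√3 (o = √(-75) = 5*I*√3 ≈ 8.6602*I)
-B(o) = -(-6 - 5*I*√3) = 6 + 5*I*√3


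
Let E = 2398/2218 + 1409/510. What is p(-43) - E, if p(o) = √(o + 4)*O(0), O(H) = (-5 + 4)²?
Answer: -2174071/565590 + I*√39 ≈ -3.8439 + 6.245*I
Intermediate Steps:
O(H) = 1 (O(H) = (-1)² = 1)
p(o) = √(4 + o) (p(o) = √(o + 4)*1 = √(4 + o)*1 = √(4 + o))
E = 2174071/565590 (E = 2398*(1/2218) + 1409*(1/510) = 1199/1109 + 1409/510 = 2174071/565590 ≈ 3.8439)
p(-43) - E = √(4 - 43) - 1*2174071/565590 = √(-39) - 2174071/565590 = I*√39 - 2174071/565590 = -2174071/565590 + I*√39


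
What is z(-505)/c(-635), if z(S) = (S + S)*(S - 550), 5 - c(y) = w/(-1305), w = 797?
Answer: 695271375/3661 ≈ 1.8991e+5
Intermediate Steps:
c(y) = 7322/1305 (c(y) = 5 - 797/(-1305) = 5 - 797*(-1)/1305 = 5 - 1*(-797/1305) = 5 + 797/1305 = 7322/1305)
z(S) = 2*S*(-550 + S) (z(S) = (2*S)*(-550 + S) = 2*S*(-550 + S))
z(-505)/c(-635) = (2*(-505)*(-550 - 505))/(7322/1305) = (2*(-505)*(-1055))*(1305/7322) = 1065550*(1305/7322) = 695271375/3661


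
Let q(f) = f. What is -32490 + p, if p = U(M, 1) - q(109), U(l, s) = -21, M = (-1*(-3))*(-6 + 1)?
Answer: -32620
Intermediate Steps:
M = -15 (M = 3*(-5) = -15)
p = -130 (p = -21 - 1*109 = -21 - 109 = -130)
-32490 + p = -32490 - 130 = -32620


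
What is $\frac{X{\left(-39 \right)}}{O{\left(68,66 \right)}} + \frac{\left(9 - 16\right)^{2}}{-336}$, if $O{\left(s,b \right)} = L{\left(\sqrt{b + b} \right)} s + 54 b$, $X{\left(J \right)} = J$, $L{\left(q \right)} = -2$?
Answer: $- \frac{6467}{41136} \approx -0.15721$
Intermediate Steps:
$O{\left(s,b \right)} = - 2 s + 54 b$
$\frac{X{\left(-39 \right)}}{O{\left(68,66 \right)}} + \frac{\left(9 - 16\right)^{2}}{-336} = - \frac{39}{\left(-2\right) 68 + 54 \cdot 66} + \frac{\left(9 - 16\right)^{2}}{-336} = - \frac{39}{-136 + 3564} + \left(-7\right)^{2} \left(- \frac{1}{336}\right) = - \frac{39}{3428} + 49 \left(- \frac{1}{336}\right) = \left(-39\right) \frac{1}{3428} - \frac{7}{48} = - \frac{39}{3428} - \frac{7}{48} = - \frac{6467}{41136}$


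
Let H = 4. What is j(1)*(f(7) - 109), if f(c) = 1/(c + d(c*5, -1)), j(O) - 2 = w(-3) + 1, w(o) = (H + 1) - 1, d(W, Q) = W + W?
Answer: -8392/11 ≈ -762.91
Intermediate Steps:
d(W, Q) = 2*W
w(o) = 4 (w(o) = (4 + 1) - 1 = 5 - 1 = 4)
j(O) = 7 (j(O) = 2 + (4 + 1) = 2 + 5 = 7)
f(c) = 1/(11*c) (f(c) = 1/(c + 2*(c*5)) = 1/(c + 2*(5*c)) = 1/(c + 10*c) = 1/(11*c))
j(1)*(f(7) - 109) = 7*((1/11)/7 - 109) = 7*((1/11)*(⅐) - 109) = 7*(1/77 - 109) = 7*(-8392/77) = -8392/11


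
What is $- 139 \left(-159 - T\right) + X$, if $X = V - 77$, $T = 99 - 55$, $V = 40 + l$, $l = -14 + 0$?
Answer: $28166$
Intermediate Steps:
$l = -14$
$V = 26$ ($V = 40 - 14 = 26$)
$T = 44$ ($T = 99 - 55 = 44$)
$X = -51$ ($X = 26 - 77 = -51$)
$- 139 \left(-159 - T\right) + X = - 139 \left(-159 - 44\right) - 51 = \left(-139\right) \left(-203\right) - 51 = 28217 - 51 = 28166$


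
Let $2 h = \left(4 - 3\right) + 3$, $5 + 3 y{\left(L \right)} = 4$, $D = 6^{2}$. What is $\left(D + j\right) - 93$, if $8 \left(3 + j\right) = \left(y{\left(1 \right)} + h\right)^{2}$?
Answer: $- \frac{4295}{72} \approx -59.653$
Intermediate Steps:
$D = 36$
$y{\left(L \right)} = - \frac{1}{3}$ ($y{\left(L \right)} = - \frac{5}{3} + \frac{1}{3} \cdot 4 = - \frac{5}{3} + \frac{4}{3} = - \frac{1}{3}$)
$h = 2$ ($h = \frac{\left(4 - 3\right) + 3}{2} = \frac{1 + 3}{2} = \frac{1}{2} \cdot 4 = 2$)
$j = - \frac{191}{72}$ ($j = -3 + \frac{\left(- \frac{1}{3} + 2\right)^{2}}{8} = -3 + \frac{\left(\frac{5}{3}\right)^{2}}{8} = -3 + \frac{1}{8} \cdot \frac{25}{9} = -3 + \frac{25}{72} = - \frac{191}{72} \approx -2.6528$)
$\left(D + j\right) - 93 = \left(36 - \frac{191}{72}\right) - 93 = \frac{2401}{72} - 93 = - \frac{4295}{72}$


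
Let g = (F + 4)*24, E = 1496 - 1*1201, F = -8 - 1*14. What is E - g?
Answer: 727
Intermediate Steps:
F = -22 (F = -8 - 14 = -22)
E = 295 (E = 1496 - 1201 = 295)
g = -432 (g = (-22 + 4)*24 = -18*24 = -432)
E - g = 295 - 1*(-432) = 295 + 432 = 727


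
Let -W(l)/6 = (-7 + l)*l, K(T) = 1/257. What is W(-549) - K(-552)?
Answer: -470686249/257 ≈ -1.8315e+6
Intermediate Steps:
K(T) = 1/257
W(l) = -6*l*(-7 + l) (W(l) = -6*(-7 + l)*l = -6*l*(-7 + l))
W(-549) - K(-552) = 6*(-549)*(7 - 1*(-549)) - 1*1/257 = 6*(-549)*(7 + 549) - 1/257 = 6*(-549)*556 - 1/257 = -1831464 - 1/257 = -470686249/257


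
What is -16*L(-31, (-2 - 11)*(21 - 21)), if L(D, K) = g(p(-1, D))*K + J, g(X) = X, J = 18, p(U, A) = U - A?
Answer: -288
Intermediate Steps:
L(D, K) = 18 + K*(-1 - D) (L(D, K) = (-1 - D)*K + 18 = K*(-1 - D) + 18 = 18 + K*(-1 - D))
-16*L(-31, (-2 - 11)*(21 - 21)) = -16*(18 - (-2 - 11)*(21 - 21)*(1 - 31)) = -16*(18 - 1*(-13*0)*(-30)) = -16*(18 - 1*0*(-30)) = -16*(18 + 0) = -16*18 = -288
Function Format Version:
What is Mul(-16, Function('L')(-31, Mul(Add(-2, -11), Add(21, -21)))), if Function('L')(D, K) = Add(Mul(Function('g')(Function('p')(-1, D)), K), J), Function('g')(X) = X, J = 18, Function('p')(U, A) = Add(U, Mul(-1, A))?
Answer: -288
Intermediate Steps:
Function('L')(D, K) = Add(18, Mul(K, Add(-1, Mul(-1, D)))) (Function('L')(D, K) = Add(Mul(Add(-1, Mul(-1, D)), K), 18) = Add(Mul(K, Add(-1, Mul(-1, D))), 18) = Add(18, Mul(K, Add(-1, Mul(-1, D)))))
Mul(-16, Function('L')(-31, Mul(Add(-2, -11), Add(21, -21)))) = Mul(-16, Add(18, Mul(-1, Mul(Add(-2, -11), Add(21, -21)), Add(1, -31)))) = Mul(-16, Add(18, Mul(-1, Mul(-13, 0), -30))) = Mul(-16, Add(18, Mul(-1, 0, -30))) = Mul(-16, Add(18, 0)) = Mul(-16, 18) = -288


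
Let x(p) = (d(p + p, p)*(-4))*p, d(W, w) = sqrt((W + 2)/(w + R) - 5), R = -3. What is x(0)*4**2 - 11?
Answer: -11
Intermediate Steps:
d(W, w) = sqrt(-5 + (2 + W)/(-3 + w)) (d(W, w) = sqrt((W + 2)/(w - 3) - 5) = sqrt((2 + W)/(-3 + w) - 5) = sqrt(-5 + (2 + W)/(-3 + w)))
x(p) = -4*p*sqrt((17 - 3*p)/(-3 + p)) (x(p) = (sqrt((17 + (p + p) - 5*p)/(-3 + p))*(-4))*p = (sqrt((17 + 2*p - 5*p)/(-3 + p))*(-4))*p = (sqrt((17 - 3*p)/(-3 + p))*(-4))*p = (-4*sqrt((17 - 3*p)/(-3 + p)))*p = -4*p*sqrt((17 - 3*p)/(-3 + p)))
x(0)*4**2 - 11 = -4*0*sqrt(-(-17 + 3*0)/(-3 + 0))*4**2 - 11 = -4*0*sqrt(-1*(-17 + 0)/(-3))*16 - 11 = -4*0*sqrt(-1*(-1/3)*(-17))*16 - 11 = -4*0*sqrt(-17/3)*16 - 11 = -4*0*I*sqrt(51)/3*16 - 11 = 0*16 - 11 = 0 - 11 = -11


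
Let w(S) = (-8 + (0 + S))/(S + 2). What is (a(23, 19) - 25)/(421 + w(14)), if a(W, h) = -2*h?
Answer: -504/3371 ≈ -0.14951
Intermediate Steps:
w(S) = (-8 + S)/(2 + S)
(a(23, 19) - 25)/(421 + w(14)) = (-2*19 - 25)/(421 + (-8 + 14)/(2 + 14)) = (-38 - 25)/(421 + 6/16) = -63/(421 + (1/16)*6) = -63/(421 + 3/8) = -63/3371/8 = -63*8/3371 = -504/3371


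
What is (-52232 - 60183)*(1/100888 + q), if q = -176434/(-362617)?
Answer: -2001036013951735/36583703896 ≈ -54698.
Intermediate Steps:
q = 176434/362617 (q = -176434*(-1/362617) = 176434/362617 ≈ 0.48656)
(-52232 - 60183)*(1/100888 + q) = (-52232 - 60183)*(1/100888 + 176434/362617) = -112415*(1/100888 + 176434/362617) = -112415*17800436009/36583703896 = -2001036013951735/36583703896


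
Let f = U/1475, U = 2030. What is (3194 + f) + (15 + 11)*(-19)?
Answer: 796906/295 ≈ 2701.4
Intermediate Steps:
f = 406/295 (f = 2030/1475 = 2030*(1/1475) = 406/295 ≈ 1.3763)
(3194 + f) + (15 + 11)*(-19) = (3194 + 406/295) + (15 + 11)*(-19) = 942636/295 + 26*(-19) = 942636/295 - 494 = 796906/295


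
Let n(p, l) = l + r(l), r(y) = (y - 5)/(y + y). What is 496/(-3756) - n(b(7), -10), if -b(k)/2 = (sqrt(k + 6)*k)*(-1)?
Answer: 34247/3756 ≈ 9.1180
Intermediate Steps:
r(y) = (-5 + y)/(2*y) (r(y) = (-5 + y)/((2*y)) = (-5 + y)*(1/(2*y)) = (-5 + y)/(2*y))
b(k) = 2*k*sqrt(6 + k) (b(k) = -2*sqrt(k + 6)*k*(-1) = -2*sqrt(6 + k)*k*(-1) = -2*k*sqrt(6 + k)*(-1) = -(-2)*k*sqrt(6 + k) = 2*k*sqrt(6 + k))
n(p, l) = l + (-5 + l)/(2*l)
496/(-3756) - n(b(7), -10) = 496/(-3756) - (1/2 - 10 - 5/2/(-10)) = 496*(-1/3756) - (1/2 - 10 - 5/2*(-1/10)) = -124/939 - (1/2 - 10 + 1/4) = -124/939 - 1*(-37/4) = -124/939 + 37/4 = 34247/3756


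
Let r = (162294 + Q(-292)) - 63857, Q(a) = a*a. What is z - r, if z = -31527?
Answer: -215228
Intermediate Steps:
Q(a) = a²
r = 183701 (r = (162294 + (-292)²) - 63857 = (162294 + 85264) - 63857 = 247558 - 63857 = 183701)
z - r = -31527 - 1*183701 = -31527 - 183701 = -215228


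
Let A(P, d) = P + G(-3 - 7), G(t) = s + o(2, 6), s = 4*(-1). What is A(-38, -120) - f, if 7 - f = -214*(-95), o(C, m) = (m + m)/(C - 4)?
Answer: 20275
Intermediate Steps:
o(C, m) = 2*m/(-4 + C) (o(C, m) = (2*m)/(-4 + C) = 2*m/(-4 + C))
s = -4
f = -20323 (f = 7 - (-214)*(-95) = 7 - 1*20330 = 7 - 20330 = -20323)
G(t) = -10 (G(t) = -4 + 2*6/(-4 + 2) = -4 + 2*6/(-2) = -4 + 2*6*(-1/2) = -4 - 6 = -10)
A(P, d) = -10 + P (A(P, d) = P - 10 = -10 + P)
A(-38, -120) - f = (-10 - 38) - 1*(-20323) = -48 + 20323 = 20275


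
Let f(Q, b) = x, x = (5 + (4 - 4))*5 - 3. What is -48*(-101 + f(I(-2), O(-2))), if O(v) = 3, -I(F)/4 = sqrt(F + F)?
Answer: 3792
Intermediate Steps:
I(F) = -4*sqrt(2)*sqrt(F) (I(F) = -4*sqrt(F + F) = -4*sqrt(2)*sqrt(F))
x = 22 (x = (5 + 0)*5 - 3 = 5*5 - 3 = 25 - 3 = 22)
f(Q, b) = 22
-48*(-101 + f(I(-2), O(-2))) = -48*(-101 + 22) = -48*(-79) = 3792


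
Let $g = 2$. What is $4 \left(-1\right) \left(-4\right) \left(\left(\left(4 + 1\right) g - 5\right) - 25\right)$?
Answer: $-320$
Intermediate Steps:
$4 \left(-1\right) \left(-4\right) \left(\left(\left(4 + 1\right) g - 5\right) - 25\right) = 4 \left(-1\right) \left(-4\right) \left(\left(\left(4 + 1\right) 2 - 5\right) - 25\right) = \left(-4\right) \left(-4\right) \left(\left(5 \cdot 2 - 5\right) - 25\right) = 16 \left(\left(10 - 5\right) - 25\right) = 16 \left(5 - 25\right) = 16 \left(-20\right) = -320$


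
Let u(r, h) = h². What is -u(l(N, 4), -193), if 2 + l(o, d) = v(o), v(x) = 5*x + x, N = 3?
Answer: -37249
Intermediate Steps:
v(x) = 6*x
l(o, d) = -2 + 6*o
-u(l(N, 4), -193) = -1*(-193)² = -1*37249 = -37249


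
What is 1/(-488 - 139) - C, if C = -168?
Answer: 105335/627 ≈ 168.00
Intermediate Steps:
1/(-488 - 139) - C = 1/(-488 - 139) - 1*(-168) = 1/(-627) + 168 = -1/627 + 168 = 105335/627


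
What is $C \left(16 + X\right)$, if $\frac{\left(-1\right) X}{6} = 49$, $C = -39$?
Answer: $10842$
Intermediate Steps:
$X = -294$ ($X = \left(-6\right) 49 = -294$)
$C \left(16 + X\right) = - 39 \left(16 - 294\right) = \left(-39\right) \left(-278\right) = 10842$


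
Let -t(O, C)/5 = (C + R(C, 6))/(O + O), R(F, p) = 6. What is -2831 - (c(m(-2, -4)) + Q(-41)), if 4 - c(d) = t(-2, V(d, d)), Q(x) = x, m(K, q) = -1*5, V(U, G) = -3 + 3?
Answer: -5573/2 ≈ -2786.5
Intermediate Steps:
V(U, G) = 0
m(K, q) = -5
t(O, C) = -5*(6 + C)/(2*O) (t(O, C) = -5*(C + 6)/(O + O) = -5*(6 + C)/(2*O))
c(d) = -7/2 (c(d) = 4 - 5*(-6 - 1*0)/(2*(-2)) = 4 - 5*(-1)*(-6 + 0)/(2*2) = 4 - 5*(-1)*(-6)/(2*2) = 4 - 1*15/2 = 4 - 15/2 = -7/2)
-2831 - (c(m(-2, -4)) + Q(-41)) = -2831 - (-7/2 - 41) = -2831 - 1*(-89/2) = -2831 + 89/2 = -5573/2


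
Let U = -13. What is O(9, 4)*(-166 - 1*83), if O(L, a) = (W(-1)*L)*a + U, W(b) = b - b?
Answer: 3237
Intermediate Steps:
W(b) = 0
O(L, a) = -13 (O(L, a) = (0*L)*a - 13 = 0*a - 13 = 0 - 13 = -13)
O(9, 4)*(-166 - 1*83) = -13*(-166 - 1*83) = -13*(-166 - 83) = -13*(-249) = 3237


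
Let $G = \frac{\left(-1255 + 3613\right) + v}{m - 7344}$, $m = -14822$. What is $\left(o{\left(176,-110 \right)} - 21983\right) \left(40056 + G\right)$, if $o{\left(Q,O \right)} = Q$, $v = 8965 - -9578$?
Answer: $- \frac{19361571633765}{22166} \approx -8.7348 \cdot 10^{8}$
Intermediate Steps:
$v = 18543$ ($v = 8965 + 9578 = 18543$)
$G = - \frac{20901}{22166}$ ($G = \frac{\left(-1255 + 3613\right) + 18543}{-14822 - 7344} = \frac{2358 + 18543}{-22166} = 20901 \left(- \frac{1}{22166}\right) = - \frac{20901}{22166} \approx -0.94293$)
$\left(o{\left(176,-110 \right)} - 21983\right) \left(40056 + G\right) = \left(176 - 21983\right) \left(40056 - \frac{20901}{22166}\right) = \left(176 - 21983\right) \frac{887860395}{22166} = \left(-21807\right) \frac{887860395}{22166} = - \frac{19361571633765}{22166}$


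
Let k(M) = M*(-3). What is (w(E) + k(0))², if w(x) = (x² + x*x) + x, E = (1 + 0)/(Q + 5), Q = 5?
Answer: 9/625 ≈ 0.014400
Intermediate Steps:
E = ⅒ (E = (1 + 0)/(5 + 5) = 1/10 = 1*(⅒) = ⅒ ≈ 0.10000)
w(x) = x + 2*x² (w(x) = (x² + x²) + x = 2*x² + x = x + 2*x²)
k(M) = -3*M
(w(E) + k(0))² = ((1 + 2*(⅒))/10 - 3*0)² = ((1 + ⅕)/10 + 0)² = ((⅒)*(6/5) + 0)² = (3/25 + 0)² = (3/25)² = 9/625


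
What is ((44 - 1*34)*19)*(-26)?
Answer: -4940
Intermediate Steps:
((44 - 1*34)*19)*(-26) = ((44 - 34)*19)*(-26) = (10*19)*(-26) = 190*(-26) = -4940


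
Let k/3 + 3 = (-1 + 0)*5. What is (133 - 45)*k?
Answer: -2112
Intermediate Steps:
k = -24 (k = -9 + 3*((-1 + 0)*5) = -9 + 3*(-1*5) = -9 + 3*(-5) = -9 - 15 = -24)
(133 - 45)*k = (133 - 45)*(-24) = 88*(-24) = -2112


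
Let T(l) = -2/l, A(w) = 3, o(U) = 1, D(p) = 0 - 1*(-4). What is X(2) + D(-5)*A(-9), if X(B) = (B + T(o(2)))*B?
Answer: 12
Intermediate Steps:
D(p) = 4 (D(p) = 0 + 4 = 4)
X(B) = B*(-2 + B) (X(B) = (B - 2/1)*B = (B - 2*1)*B = (B - 2)*B = (-2 + B)*B = B*(-2 + B))
X(2) + D(-5)*A(-9) = 2*(-2 + 2) + 4*3 = 2*0 + 12 = 0 + 12 = 12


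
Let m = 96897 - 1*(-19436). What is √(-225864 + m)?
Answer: 17*I*√379 ≈ 330.95*I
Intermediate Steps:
m = 116333 (m = 96897 + 19436 = 116333)
√(-225864 + m) = √(-225864 + 116333) = √(-109531) = 17*I*√379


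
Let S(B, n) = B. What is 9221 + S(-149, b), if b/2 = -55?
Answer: 9072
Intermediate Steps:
b = -110 (b = 2*(-55) = -110)
9221 + S(-149, b) = 9221 - 149 = 9072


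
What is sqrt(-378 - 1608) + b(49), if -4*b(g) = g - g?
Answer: I*sqrt(1986) ≈ 44.565*I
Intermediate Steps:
b(g) = 0 (b(g) = -(g - g)/4 = -1/4*0 = 0)
sqrt(-378 - 1608) + b(49) = sqrt(-378 - 1608) + 0 = sqrt(-1986) + 0 = I*sqrt(1986) + 0 = I*sqrt(1986)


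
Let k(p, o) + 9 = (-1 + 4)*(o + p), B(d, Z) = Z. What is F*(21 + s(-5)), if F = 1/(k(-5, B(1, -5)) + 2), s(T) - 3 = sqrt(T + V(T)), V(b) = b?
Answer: -24/37 - I*sqrt(10)/37 ≈ -0.64865 - 0.085467*I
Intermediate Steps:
k(p, o) = -9 + 3*o + 3*p (k(p, o) = -9 + (-1 + 4)*(o + p) = -9 + 3*(o + p) = -9 + (3*o + 3*p) = -9 + 3*o + 3*p)
s(T) = 3 + sqrt(2)*sqrt(T) (s(T) = 3 + sqrt(T + T) = 3 + sqrt(2*T) = 3 + sqrt(2)*sqrt(T))
F = -1/37 (F = 1/((-9 + 3*(-5) + 3*(-5)) + 2) = 1/((-9 - 15 - 15) + 2) = 1/(-39 + 2) = 1/(-37) = -1/37 ≈ -0.027027)
F*(21 + s(-5)) = -(21 + (3 + sqrt(2)*sqrt(-5)))/37 = -(21 + (3 + sqrt(2)*(I*sqrt(5))))/37 = -(21 + (3 + I*sqrt(10)))/37 = -(24 + I*sqrt(10))/37 = -24/37 - I*sqrt(10)/37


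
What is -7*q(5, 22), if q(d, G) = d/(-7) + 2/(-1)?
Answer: 19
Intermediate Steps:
q(d, G) = -2 - d/7 (q(d, G) = d*(-⅐) + 2*(-1) = -d/7 - 2 = -2 - d/7)
-7*q(5, 22) = -7*(-2 - ⅐*5) = -7*(-2 - 5/7) = -7*(-19/7) = 19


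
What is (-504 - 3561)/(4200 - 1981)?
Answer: -4065/2219 ≈ -1.8319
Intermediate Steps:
(-504 - 3561)/(4200 - 1981) = -4065/2219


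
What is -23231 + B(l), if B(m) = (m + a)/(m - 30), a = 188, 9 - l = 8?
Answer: -673888/29 ≈ -23238.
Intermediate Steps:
l = 1 (l = 9 - 1*8 = 9 - 8 = 1)
B(m) = (188 + m)/(-30 + m) (B(m) = (m + 188)/(m - 30) = (188 + m)/(-30 + m))
-23231 + B(l) = -23231 + (188 + 1)/(-30 + 1) = -23231 + 189/(-29) = -23231 - 1/29*189 = -23231 - 189/29 = -673888/29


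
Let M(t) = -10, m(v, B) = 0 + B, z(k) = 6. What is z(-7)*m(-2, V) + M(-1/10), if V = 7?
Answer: 32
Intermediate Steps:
m(v, B) = B
z(-7)*m(-2, V) + M(-1/10) = 6*7 - 10 = 42 - 10 = 32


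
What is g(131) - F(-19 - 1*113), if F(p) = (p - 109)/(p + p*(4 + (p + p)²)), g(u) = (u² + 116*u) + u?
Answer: 298906883375/9200532 ≈ 32488.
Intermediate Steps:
g(u) = u² + 117*u
F(p) = (-109 + p)/(p + p*(4 + 4*p²)) (F(p) = (-109 + p)/(p + p*(4 + (2*p)²)) = (-109 + p)/(p + p*(4 + 4*p²)))
g(131) - F(-19 - 1*113) = 131*(117 + 131) - (-109 + (-19 - 1*113))/((-19 - 1*113)*(5 + 4*(-19 - 1*113)²)) = 131*248 - (-109 + (-19 - 113))/((-19 - 113)*(5 + 4*(-19 - 113)²)) = 32488 - (-109 - 132)/((-132)*(5 + 4*(-132)²)) = 32488 - (-1)*(-241)/(132*(5 + 4*17424)) = 32488 - (-1)*(-241)/(132*(5 + 69696)) = 32488 - (-1)*(-241)/(132*69701) = 32488 - 1*241/9200532 = 32488 - 241/9200532 = 298906883375/9200532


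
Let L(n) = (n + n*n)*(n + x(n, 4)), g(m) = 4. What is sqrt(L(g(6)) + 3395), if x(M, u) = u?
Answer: 3*sqrt(395) ≈ 59.624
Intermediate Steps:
L(n) = (4 + n)*(n + n**2) (L(n) = (n + n*n)*(n + 4) = (n + n**2)*(4 + n) = (4 + n)*(n + n**2))
sqrt(L(g(6)) + 3395) = sqrt(4*(4 + 4**2 + 5*4) + 3395) = sqrt(4*(4 + 16 + 20) + 3395) = sqrt(4*40 + 3395) = sqrt(160 + 3395) = sqrt(3555) = 3*sqrt(395)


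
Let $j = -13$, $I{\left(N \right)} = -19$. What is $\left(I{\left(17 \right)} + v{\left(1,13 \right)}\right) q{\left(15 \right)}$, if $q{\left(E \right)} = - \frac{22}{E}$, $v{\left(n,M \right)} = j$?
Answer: $\frac{704}{15} \approx 46.933$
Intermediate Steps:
$v{\left(n,M \right)} = -13$
$\left(I{\left(17 \right)} + v{\left(1,13 \right)}\right) q{\left(15 \right)} = \left(-19 - 13\right) \left(- \frac{22}{15}\right) = - 32 \left(\left(-22\right) \frac{1}{15}\right) = \left(-32\right) \left(- \frac{22}{15}\right) = \frac{704}{15}$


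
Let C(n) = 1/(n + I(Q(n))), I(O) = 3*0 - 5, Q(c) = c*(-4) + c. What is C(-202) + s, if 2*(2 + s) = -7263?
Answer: -1504271/414 ≈ -3633.5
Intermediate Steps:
Q(c) = -3*c (Q(c) = -4*c + c = -3*c)
s = -7267/2 (s = -2 + (1/2)*(-7263) = -2 - 7263/2 = -7267/2 ≈ -3633.5)
I(O) = -5 (I(O) = 0 - 5 = -5)
C(n) = 1/(-5 + n) (C(n) = 1/(n - 5) = 1/(-5 + n))
C(-202) + s = 1/(-5 - 202) - 7267/2 = 1/(-207) - 7267/2 = -1/207 - 7267/2 = -1504271/414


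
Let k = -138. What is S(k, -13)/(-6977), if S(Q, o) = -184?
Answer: 184/6977 ≈ 0.026372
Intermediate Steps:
S(k, -13)/(-6977) = -184/(-6977) = -184*(-1/6977) = 184/6977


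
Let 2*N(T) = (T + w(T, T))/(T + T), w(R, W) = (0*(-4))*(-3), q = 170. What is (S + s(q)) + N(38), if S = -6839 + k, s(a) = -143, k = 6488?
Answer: -1975/4 ≈ -493.75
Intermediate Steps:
w(R, W) = 0 (w(R, W) = 0*(-3) = 0)
N(T) = ¼ (N(T) = ((T + 0)/(T + T))/2 = (T/((2*T)))/2 = (T*(1/(2*T)))/2 = (½)*(½) = ¼)
S = -351 (S = -6839 + 6488 = -351)
(S + s(q)) + N(38) = (-351 - 143) + ¼ = -494 + ¼ = -1975/4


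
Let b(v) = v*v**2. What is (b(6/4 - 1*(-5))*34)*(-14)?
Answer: -261443/2 ≈ -1.3072e+5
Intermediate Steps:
b(v) = v**3
(b(6/4 - 1*(-5))*34)*(-14) = ((6/4 - 1*(-5))**3*34)*(-14) = ((6*(1/4) + 5)**3*34)*(-14) = ((3/2 + 5)**3*34)*(-14) = ((13/2)**3*34)*(-14) = ((2197/8)*34)*(-14) = (37349/4)*(-14) = -261443/2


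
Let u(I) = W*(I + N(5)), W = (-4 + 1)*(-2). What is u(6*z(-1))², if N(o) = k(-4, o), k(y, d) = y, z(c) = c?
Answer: 3600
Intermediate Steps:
W = 6 (W = -3*(-2) = 6)
N(o) = -4
u(I) = -24 + 6*I (u(I) = 6*(I - 4) = 6*(-4 + I) = -24 + 6*I)
u(6*z(-1))² = (-24 + 6*(6*(-1)))² = (-24 + 6*(-6))² = (-24 - 36)² = (-60)² = 3600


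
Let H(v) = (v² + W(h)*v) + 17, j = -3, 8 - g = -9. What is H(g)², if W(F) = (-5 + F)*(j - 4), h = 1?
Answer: 611524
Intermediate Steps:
g = 17 (g = 8 - 1*(-9) = 8 + 9 = 17)
W(F) = 35 - 7*F (W(F) = (-5 + F)*(-3 - 4) = (-5 + F)*(-7) = 35 - 7*F)
H(v) = 17 + v² + 28*v (H(v) = (v² + (35 - 7*1)*v) + 17 = (v² + (35 - 7)*v) + 17 = (v² + 28*v) + 17 = 17 + v² + 28*v)
H(g)² = (17 + 17² + 28*17)² = (17 + 289 + 476)² = 782² = 611524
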